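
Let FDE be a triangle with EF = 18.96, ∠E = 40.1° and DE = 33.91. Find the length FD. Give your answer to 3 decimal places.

22.930

By the law of cosines, FD² = DE² + EF² − 2·DE·EF·cos E = 525.78, so FD ≈ 22.93.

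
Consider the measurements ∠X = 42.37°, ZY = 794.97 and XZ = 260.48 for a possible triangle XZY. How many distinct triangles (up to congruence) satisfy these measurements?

1

XZ·sin X = 260.48·sin(42.37°) ≈ 175.5.
Since ZY ≥ XZ, exactly one triangle exists.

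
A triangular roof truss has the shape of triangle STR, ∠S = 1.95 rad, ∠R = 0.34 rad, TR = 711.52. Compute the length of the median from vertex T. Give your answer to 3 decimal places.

The third angle is ∠T = π − ∠R − ∠S = 0.852 rad.
Law of sines: RS = TR·sin T/sin S ≈ 576.23.
Law of sines: ST = TR·sin R/sin S ≈ 255.43.
Median from T: ½√(2·ST² + 2·TR² − RS²) ≈ 450.27.

450.267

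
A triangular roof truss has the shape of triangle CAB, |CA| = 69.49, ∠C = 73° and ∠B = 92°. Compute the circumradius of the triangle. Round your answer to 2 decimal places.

The third angle is ∠A = 180° − ∠B − ∠C = 15.00°.
Law of sines: |AB| = |CA|·sin C/sin B ≈ 66.494.
Law of sines: |BC| = |CA|·sin A/sin B ≈ 17.996.
Circumradius = |CA|/(2 sin B) ≈ 34.766.

34.77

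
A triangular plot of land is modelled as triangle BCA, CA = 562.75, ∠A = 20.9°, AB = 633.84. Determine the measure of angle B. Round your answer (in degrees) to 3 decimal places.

By the law of cosines, BC² = CA² + AB² − 2·CA·AB·cos A = 51991, so BC ≈ 228.02.
Law of cosines again: cos B = (AB² + BC² − CA²)/(2·AB·BC) ≈ 0.47416, so ∠B ≈ 61.70°.

∠B ≈ 61.695°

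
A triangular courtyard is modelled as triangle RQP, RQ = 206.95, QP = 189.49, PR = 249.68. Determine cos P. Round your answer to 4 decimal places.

0.5857

By the law of cosines, cos P = (QP² + PR² − RQ²) / (2·QP·PR) ≈ 0.58567, so ∠P ≈ 54.15°.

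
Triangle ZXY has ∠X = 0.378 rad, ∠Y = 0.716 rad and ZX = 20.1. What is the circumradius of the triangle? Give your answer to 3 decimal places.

The third angle is ∠Z = π − ∠X − ∠Y = 2.048 rad.
Law of sines: XY = ZX·sin Z/sin Y ≈ 27.207.
Law of sines: YZ = ZX·sin X/sin Y ≈ 11.302.
Circumradius = ZX/(2 sin Y) ≈ 15.311.

R ≈ 15.311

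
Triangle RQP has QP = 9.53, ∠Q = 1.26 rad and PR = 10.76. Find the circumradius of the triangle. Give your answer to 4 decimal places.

Law of sines: sin R = QP·sin Q/PR ≈ 0.84325.
Since PR ≥ QP, only the acute value applies: ∠R ≈ 1.003 rad.
Then ∠P = π − ∠Q − ∠R ≈ 0.878 rad.
Law of sines gives RQ = PR·sin P/sin Q ≈ 8.6981.
Circumradius = PR/(2 sin Q) ≈ 5.6507.

5.6507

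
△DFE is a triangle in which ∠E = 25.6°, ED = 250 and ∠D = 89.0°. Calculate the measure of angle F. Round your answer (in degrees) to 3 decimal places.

The third angle is ∠F = 180° − ∠E − ∠D = 65.40°.

∠F ≈ 65.400°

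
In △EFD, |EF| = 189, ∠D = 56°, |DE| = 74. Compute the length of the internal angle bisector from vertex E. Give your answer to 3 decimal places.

64.703

Law of sines: sin F = |DE|·sin D/|EF| ≈ 0.32460.
Since |EF| ≥ |DE|, only the acute value applies: ∠F ≈ 18.94°.
Then ∠E = 180° − ∠D − ∠F ≈ 105.06°.
Law of sines gives |FD| = |EF|·sin E/sin D ≈ 220.15.
The bisector from E has length 2·|DE|·|EF|·cos(∠E/2)/(|DE|+|EF|) ≈ 64.703.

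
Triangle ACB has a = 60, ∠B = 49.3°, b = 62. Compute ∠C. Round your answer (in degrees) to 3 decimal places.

Law of sines: sin A = a·sin B/b ≈ 0.73368.
Since b ≥ a, only the acute value applies: ∠A ≈ 47.20°.
Then ∠C = 180° − ∠B − ∠A ≈ 83.50°.

∠C ≈ 83.504°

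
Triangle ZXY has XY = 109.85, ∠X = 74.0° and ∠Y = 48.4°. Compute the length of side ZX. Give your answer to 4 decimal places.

97.2911

The third angle is ∠Z = 180° − ∠X − ∠Y = 57.60°.
Law of sines: ZX = XY·sin Y/sin Z ≈ 97.291.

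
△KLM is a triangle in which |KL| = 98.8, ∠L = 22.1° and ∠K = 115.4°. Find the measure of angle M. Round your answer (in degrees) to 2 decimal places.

∠M ≈ 42.50°

The third angle is ∠M = 180° − ∠K − ∠L = 42.50°.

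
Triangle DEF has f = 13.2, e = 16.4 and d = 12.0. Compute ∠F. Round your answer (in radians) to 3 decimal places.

By the law of cosines, cos F = (d² + e² − f²) / (2·d·e) ≈ 0.60650, so ∠F ≈ 0.919 rad.

0.919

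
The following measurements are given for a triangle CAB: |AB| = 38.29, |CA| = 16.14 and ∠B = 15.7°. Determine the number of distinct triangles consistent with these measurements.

2

|AB|·sin B = 38.29·sin(15.7°) ≈ 10.36.
Since |AB| sin B < |CA| < |AB| (10.36 < 16.14 < 38.29), two triangles exist.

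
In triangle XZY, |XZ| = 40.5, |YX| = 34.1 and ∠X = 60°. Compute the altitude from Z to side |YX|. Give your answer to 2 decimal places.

35.07

By the law of cosines, |ZY|² = |YX|² + |XZ|² − 2·|YX|·|XZ|·cos X = 1422, so |ZY| ≈ 37.71.
Area = ½·|YX|·|XZ|·sin X ≈ 598.01.
The altitude from Z has length 2·area/|YX| ≈ 35.074.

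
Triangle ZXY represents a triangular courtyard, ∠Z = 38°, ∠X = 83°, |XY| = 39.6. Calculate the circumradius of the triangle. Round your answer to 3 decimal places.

The third angle is ∠Y = 180° − ∠Z − ∠X = 59.00°.
Law of sines: |YZ| = |XY|·sin X/sin Z ≈ 63.842.
Law of sines: |ZX| = |XY|·sin Y/sin Z ≈ 55.134.
Circumradius = |XY|/(2 sin Z) ≈ 32.161.

R ≈ 32.161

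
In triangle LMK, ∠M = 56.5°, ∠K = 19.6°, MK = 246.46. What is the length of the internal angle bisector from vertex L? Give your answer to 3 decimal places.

The third angle is ∠L = 180° − ∠M − ∠K = 103.90°.
Law of sines: KL = MK·sin M/sin L ≈ 211.72.
Law of sines: LM = MK·sin K/sin L ≈ 85.169.
The bisector from L has length 2·KL·LM·cos(∠L/2)/(KL+LM) ≈ 74.87.

74.870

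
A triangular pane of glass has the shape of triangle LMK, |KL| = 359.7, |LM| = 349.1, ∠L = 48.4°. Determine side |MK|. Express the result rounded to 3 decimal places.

290.714

By the law of cosines, |MK|² = |KL|² + |LM|² − 2·|KL|·|LM|·cos L = 84515, so |MK| ≈ 290.71.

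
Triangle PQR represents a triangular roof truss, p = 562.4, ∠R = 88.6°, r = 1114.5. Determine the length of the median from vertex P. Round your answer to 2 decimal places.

1009.11

Law of sines: sin P = p·sin R/r ≈ 0.50447.
Since r ≥ p, only the acute value applies: ∠P ≈ 30.30°.
Then ∠Q = 180° − ∠R − ∠P ≈ 61.10°.
Law of sines gives q = r·sin Q/sin R ≈ 976.03.
Median from P: ½√(2·q² + 2·r² − p²) ≈ 1009.1.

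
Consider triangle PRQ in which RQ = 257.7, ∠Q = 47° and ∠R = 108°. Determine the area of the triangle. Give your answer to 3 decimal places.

The third angle is ∠P = 180° − ∠R − ∠Q = 25.00°.
Law of sines: QP = RQ·sin R/sin P ≈ 579.93.
Law of sines: PR = RQ·sin Q/sin P ≈ 445.96.
Area = ½·RQ·QP·sin Q ≈ 54649.

area ≈ 54649.271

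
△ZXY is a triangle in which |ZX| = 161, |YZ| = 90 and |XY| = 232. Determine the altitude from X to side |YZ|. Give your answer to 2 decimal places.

117.55

Semiperimeter s = (232 + 90 + 161)/2 = 241.5.
Heron's formula: area = √(241.5·9.5·151.5·80.5) ≈ 5289.6.
The altitude from X has length 2·area/|YZ| ≈ 117.55.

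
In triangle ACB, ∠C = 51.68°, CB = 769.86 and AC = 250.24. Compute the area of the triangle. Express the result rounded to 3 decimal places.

area ≈ 75572.648

Area = ½·AC·CB·sin C ≈ 75573.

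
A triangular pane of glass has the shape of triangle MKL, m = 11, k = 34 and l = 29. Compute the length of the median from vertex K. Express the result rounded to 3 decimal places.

Median from K: ½√(2·l² + 2·m² − k²) ≈ 13.856.

m_K ≈ 13.856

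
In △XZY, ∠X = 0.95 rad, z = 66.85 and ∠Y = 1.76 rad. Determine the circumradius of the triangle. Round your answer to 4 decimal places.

The third angle is ∠Z = π − ∠Y − ∠X = 0.432 rad.
Law of sines: x = z·sin X/sin Z ≈ 129.99.
Law of sines: y = z·sin Y/sin Z ≈ 156.95.
Circumradius = z/(2 sin Z) ≈ 79.903.

R ≈ 79.9033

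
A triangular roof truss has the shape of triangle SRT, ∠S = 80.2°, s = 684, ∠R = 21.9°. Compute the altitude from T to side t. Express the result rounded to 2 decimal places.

The third angle is ∠T = 180° − ∠S − ∠R = 77.90°.
Law of sines: r = s·sin R/sin S ≈ 258.9.
Law of sines: t = s·sin T/sin S ≈ 678.71.
Area = ½·s·r·sin T ≈ 86577.
The altitude from T has length 2·area/t ≈ 255.12.

h_T ≈ 255.12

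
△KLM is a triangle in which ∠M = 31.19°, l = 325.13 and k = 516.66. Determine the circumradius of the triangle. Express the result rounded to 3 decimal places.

R ≈ 281.890

By the law of cosines, m² = k² + l² − 2·k·l·cos M = 85246, so m ≈ 291.97.
Area = ½·k·l·sin M ≈ 43497.
Circumradius = m/(2 sin M) ≈ 281.89.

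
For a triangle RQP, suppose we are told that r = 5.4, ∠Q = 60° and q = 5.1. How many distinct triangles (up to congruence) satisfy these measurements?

r·sin Q = 5.4·sin(60°) ≈ 4.677.
Since r sin Q < q < r (4.677 < 5.1 < 5.4), two triangles exist.

2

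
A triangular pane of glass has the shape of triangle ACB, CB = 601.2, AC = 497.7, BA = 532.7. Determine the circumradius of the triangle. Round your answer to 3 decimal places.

By the law of cosines, cos A = (BA² + AC² − CB²) / (2·BA·AC) ≈ 0.32067, so ∠A ≈ 71.30°.
Circumradius = CB/(2 sin A) ≈ 317.36.

317.359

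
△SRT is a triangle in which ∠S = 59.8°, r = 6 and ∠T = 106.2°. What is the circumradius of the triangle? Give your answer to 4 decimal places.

12.4007

The third angle is ∠R = 180° − ∠T − ∠S = 14.00°.
Law of sines: s = r·sin S/sin R ≈ 21.435.
Law of sines: t = r·sin T/sin R ≈ 23.817.
Circumradius = r/(2 sin R) ≈ 12.401.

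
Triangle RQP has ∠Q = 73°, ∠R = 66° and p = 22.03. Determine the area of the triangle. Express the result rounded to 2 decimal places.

area ≈ 323.13

The third angle is ∠P = 180° − ∠R − ∠Q = 41.00°.
Law of sines: r = p·sin R/sin P ≈ 30.676.
Law of sines: q = p·sin Q/sin P ≈ 32.112.
Area = ½·p·r·sin Q ≈ 323.13.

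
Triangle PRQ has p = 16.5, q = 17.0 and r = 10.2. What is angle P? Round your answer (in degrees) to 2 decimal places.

By the law of cosines, cos P = (r² + q² − p²) / (2·r·q) ≈ 0.34830, so ∠P ≈ 69.62°.

69.62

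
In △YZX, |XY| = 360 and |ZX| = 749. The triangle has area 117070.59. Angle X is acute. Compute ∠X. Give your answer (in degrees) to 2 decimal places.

From area = ½·|ZX|·|XY|·sin X, we get sin X = 2·area/(|ZX|·|XY|) ≈ 0.86835.
Taking the acute solution, ∠X ≈ 60.27°.

60.27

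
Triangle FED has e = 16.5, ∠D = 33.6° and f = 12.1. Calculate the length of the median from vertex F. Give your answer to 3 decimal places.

By the law of cosines, d² = f² + e² − 2·f·e·cos D = 86.075, so d ≈ 9.2776.
Median from F: ½√(2·e² + 2·d² − f²) ≈ 11.94.

m_F ≈ 11.940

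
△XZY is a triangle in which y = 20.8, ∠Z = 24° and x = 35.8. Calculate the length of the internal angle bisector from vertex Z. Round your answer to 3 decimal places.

By the law of cosines, z² = y² + x² − 2·y·x·cos Z = 353.76, so z ≈ 18.808.
The bisector from Z has length 2·y·x·cos(∠Z/2)/(y+x) ≈ 25.737.

t_Z ≈ 25.737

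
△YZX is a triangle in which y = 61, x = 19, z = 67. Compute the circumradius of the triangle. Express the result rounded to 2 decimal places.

34.03

By the law of cosines, cos Y = (z² + x² − y²) / (2·z·x) ≈ 0.44344, so ∠Y ≈ 63.68°.
Circumradius = y/(2 sin Y) ≈ 34.029.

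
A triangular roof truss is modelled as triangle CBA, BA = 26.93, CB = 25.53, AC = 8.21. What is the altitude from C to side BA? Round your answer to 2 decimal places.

h_C ≈ 7.78

Semiperimeter s = (26.93 + 8.21 + 25.53)/2 = 30.335.
Heron's formula: area = √(30.335·3.405·22.125·4.805) ≈ 104.79.
The altitude from C has length 2·area/BA ≈ 7.7824.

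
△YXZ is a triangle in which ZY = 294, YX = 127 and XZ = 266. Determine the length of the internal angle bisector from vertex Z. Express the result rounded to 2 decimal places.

272.36

By the law of cosines, cos Z = (XZ² + ZY² − YX²) / (2·XZ·ZY) ≈ 0.90189, so ∠Z ≈ 25.59°.
The bisector from Z has length 2·XZ·ZY·cos(∠Z/2)/(XZ+ZY) ≈ 272.36.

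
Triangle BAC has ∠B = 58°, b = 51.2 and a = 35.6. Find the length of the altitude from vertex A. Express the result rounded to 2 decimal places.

51.07

Law of sines: sin A = a·sin B/b ≈ 0.58966.
Since b ≥ a, only the acute value applies: ∠A ≈ 36.13°.
Then ∠C = 180° − ∠B − ∠A ≈ 85.87°.
Law of sines gives c = b·sin C/sin B ≈ 60.217.
Area = ½·b·a·sin C ≈ 908.99.
The altitude from A has length 2·area/a ≈ 51.067.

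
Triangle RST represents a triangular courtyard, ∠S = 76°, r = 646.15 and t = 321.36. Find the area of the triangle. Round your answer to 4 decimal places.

area ≈ 100739.3838

Area = ½·t·r·sin S ≈ 1.0074e+05.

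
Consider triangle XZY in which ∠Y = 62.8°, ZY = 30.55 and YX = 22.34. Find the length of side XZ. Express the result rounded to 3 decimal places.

By the law of cosines, XZ² = ZY² + YX² − 2·ZY·YX·cos Y = 808.45, so XZ ≈ 28.433.

28.433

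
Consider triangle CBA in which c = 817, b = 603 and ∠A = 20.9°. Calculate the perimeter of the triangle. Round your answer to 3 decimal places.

perimeter ≈ 1752.603

By the law of cosines, a² = c² + b² − 2·c·b·cos A = 1.1062e+05, so a ≈ 332.6.
Semiperimeter s = (817+603+332.6)/2 = 876.3.
Perimeter = 817 + 603 + 332.6 = 1752.6.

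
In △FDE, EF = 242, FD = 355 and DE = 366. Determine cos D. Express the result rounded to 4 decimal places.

By the law of cosines, cos D = (FD² + DE² − EF²) / (2·FD·DE) ≈ 0.77510, so ∠D ≈ 39.19°.

cos D ≈ 0.7751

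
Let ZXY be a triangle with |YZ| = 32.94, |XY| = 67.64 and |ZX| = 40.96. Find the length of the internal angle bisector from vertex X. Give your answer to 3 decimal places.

By the law of cosines, cos X = (|ZX|² + |XY|² − |YZ|²) / (2·|ZX|·|XY|) ≈ 0.93264, so ∠X ≈ 21.15°.
The bisector from X has length 2·|ZX|·|XY|·cos(∠X/2)/(|ZX|+|XY|) ≈ 50.156.

50.156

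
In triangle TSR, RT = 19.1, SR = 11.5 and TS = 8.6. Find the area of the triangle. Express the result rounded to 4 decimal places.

29.5496

Semiperimeter s = (11.5 + 19.1 + 8.6)/2 = 19.6.
Heron's formula: area = √(19.6·8.1·0.5·11) ≈ 29.55.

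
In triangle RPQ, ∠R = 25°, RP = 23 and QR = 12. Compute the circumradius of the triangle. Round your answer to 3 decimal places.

By the law of cosines, PQ² = QR² + RP² − 2·QR·RP·cos R = 172.72, so PQ ≈ 13.142.
Area = ½·QR·RP·sin R ≈ 58.321.
Circumradius = PQ/(2 sin R) ≈ 15.549.

15.549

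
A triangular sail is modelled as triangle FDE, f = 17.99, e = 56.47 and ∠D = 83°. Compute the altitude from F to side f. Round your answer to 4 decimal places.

56.0491

By the law of cosines, d² = e² + f² − 2·e·f·cos D = 3264.9, so d ≈ 57.139.
Area = ½·e·f·sin D ≈ 504.16.
The altitude from F has length 2·area/f ≈ 56.049.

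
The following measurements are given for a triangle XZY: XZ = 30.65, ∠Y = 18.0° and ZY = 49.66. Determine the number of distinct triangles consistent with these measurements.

2

ZY·sin Y = 49.66·sin(18.0°) ≈ 15.35.
Since ZY sin Y < XZ < ZY (15.35 < 30.65 < 49.66), two triangles exist.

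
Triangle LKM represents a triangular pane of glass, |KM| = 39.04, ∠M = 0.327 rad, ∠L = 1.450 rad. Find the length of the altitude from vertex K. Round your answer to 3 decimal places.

The third angle is ∠K = π − ∠M − ∠L = 1.365 rad.
Law of sines: |ML| = |KM|·sin K/sin L ≈ 38.493.
Law of sines: |LK| = |KM|·sin M/sin L ≈ 12.632.
Area = ½·|KM|·|ML|·sin M ≈ 241.35.
The altitude from K has length 2·area/|ML| ≈ 12.54.

h_K ≈ 12.540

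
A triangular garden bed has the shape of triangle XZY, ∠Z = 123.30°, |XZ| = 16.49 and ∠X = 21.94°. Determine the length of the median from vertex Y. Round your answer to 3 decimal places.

The third angle is ∠Y = 180° − ∠X − ∠Z = 34.76°.
Law of sines: |ZY| = |XZ|·sin X/sin Y ≈ 10.807.
Law of sines: |YX| = |XZ|·sin Z/sin Y ≈ 24.174.
Median from Y: ½√(2·|ZY|² + 2·|YX|² − |XZ|²) ≈ 16.811.

m_Y ≈ 16.811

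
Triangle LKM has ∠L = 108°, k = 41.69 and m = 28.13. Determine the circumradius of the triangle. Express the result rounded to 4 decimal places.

R ≈ 29.9904

By the law of cosines, l² = k² + m² − 2·k·m·cos L = 3254.1, so l ≈ 57.045.
Area = ½·k·m·sin L ≈ 557.67.
Circumradius = l/(2 sin L) ≈ 29.99.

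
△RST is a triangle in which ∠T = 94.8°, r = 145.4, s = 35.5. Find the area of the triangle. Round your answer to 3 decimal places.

2571.799

Area = ½·r·s·sin T ≈ 2571.8.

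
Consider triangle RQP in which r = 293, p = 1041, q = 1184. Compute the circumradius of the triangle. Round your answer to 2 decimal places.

By the law of cosines, cos R = (q² + p² − r²) / (2·q·p) ≈ 0.97347, so ∠R ≈ 13.23°.
Circumradius = r/(2 sin R) ≈ 640.25.

640.25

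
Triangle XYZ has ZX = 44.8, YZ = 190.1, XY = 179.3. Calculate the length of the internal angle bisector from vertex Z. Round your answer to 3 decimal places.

By the law of cosines, cos Z = (YZ² + ZX² − XY²) / (2·YZ·ZX) ≈ 0.35206, so ∠Z ≈ 69.39°.
The bisector from Z has length 2·YZ·ZX·cos(∠Z/2)/(YZ+ZX) ≈ 59.62.

t_Z ≈ 59.620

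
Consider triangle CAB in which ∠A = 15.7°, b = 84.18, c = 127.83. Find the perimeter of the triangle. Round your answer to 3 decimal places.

264.051

By the law of cosines, a² = b² + c² − 2·b·c·cos A = 2708.3, so a ≈ 52.041.
Semiperimeter s = (127.83+52.041+84.18)/2 = 132.03.
Perimeter = 127.83 + 52.041 + 84.18 = 264.05.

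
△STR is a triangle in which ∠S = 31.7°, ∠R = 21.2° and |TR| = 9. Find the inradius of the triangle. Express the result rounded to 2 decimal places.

The third angle is ∠T = 180° − ∠R − ∠S = 127.10°.
Law of sines: |RS| = |TR|·sin T/sin S ≈ 13.661.
Law of sines: |ST| = |TR|·sin R/sin S ≈ 6.1937.
Area = ½·|TR|·|RS|·sin R ≈ 22.23.
Semiperimeter s = (9+13.661+6.1937)/2 = 14.427.
Inradius = area/s = 22.23/14.427 ≈ 1.5408.

r ≈ 1.54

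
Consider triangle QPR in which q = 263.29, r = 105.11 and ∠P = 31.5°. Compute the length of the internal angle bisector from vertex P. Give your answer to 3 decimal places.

144.600

By the law of cosines, p² = r² + q² − 2·r·q·cos P = 33177, so p ≈ 182.15.
The bisector from P has length 2·r·q·cos(∠P/2)/(r+q) ≈ 144.6.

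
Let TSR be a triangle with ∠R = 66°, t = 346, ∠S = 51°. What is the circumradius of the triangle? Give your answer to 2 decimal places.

The third angle is ∠T = 180° − ∠S − ∠R = 63.00°.
Law of sines: s = t·sin S/sin T ≈ 301.79.
Law of sines: r = t·sin R/sin T ≈ 354.75.
Circumradius = t/(2 sin T) ≈ 194.16.

194.16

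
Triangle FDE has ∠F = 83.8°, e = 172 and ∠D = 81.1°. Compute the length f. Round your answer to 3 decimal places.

656.395

The third angle is ∠E = 180° − ∠F − ∠D = 15.10°.
Law of sines: f = e·sin F/sin E ≈ 656.4.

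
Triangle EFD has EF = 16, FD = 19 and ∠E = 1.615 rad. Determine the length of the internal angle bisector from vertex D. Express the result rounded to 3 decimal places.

t_D ≈ 11.167

Law of sines: sin D = EF·sin E/FD ≈ 0.84128.
Since FD ≥ EF, only the acute value applies: ∠D ≈ 1.000 rad.
Then ∠F = π − ∠E − ∠D ≈ 0.527 rad.
Law of sines gives DE = FD·sin F/sin E ≈ 9.5643.
The bisector from D has length 2·FD·DE·cos(∠D/2)/(FD+DE) ≈ 11.167.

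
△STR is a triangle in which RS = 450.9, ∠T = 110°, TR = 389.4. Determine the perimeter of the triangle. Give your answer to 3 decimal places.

Law of sines: sin S = TR·sin T/RS ≈ 0.81152.
Since RS ≥ TR, only the acute value applies: ∠S ≈ 54.25°.
Then ∠R = 180° − ∠T − ∠S ≈ 15.75°.
Law of sines gives ST = RS·sin R/sin T ≈ 130.29.
Semiperimeter s = (389.4+450.9+130.29)/2 = 485.29.
Perimeter = 389.4 + 450.9 + 130.29 = 970.59.

970.587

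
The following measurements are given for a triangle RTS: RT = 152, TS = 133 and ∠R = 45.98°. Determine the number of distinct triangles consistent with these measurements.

RT·sin R = 152·sin(45.98°) ≈ 109.3.
Since RT sin R < TS < RT (109.3 < 133 < 152), two triangles exist.

2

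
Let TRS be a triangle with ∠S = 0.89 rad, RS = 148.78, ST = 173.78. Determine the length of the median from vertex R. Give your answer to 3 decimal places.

By the law of cosines, TR² = RS² + ST² − 2·RS·ST·cos S = 19788, so TR ≈ 140.67.
Median from R: ½√(2·TR² + 2·RS² − ST²) ≈ 115.81.

m_R ≈ 115.810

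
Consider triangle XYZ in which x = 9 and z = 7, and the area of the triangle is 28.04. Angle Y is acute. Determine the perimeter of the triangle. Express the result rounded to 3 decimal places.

From area = ½·z·x·sin Y, we get sin Y = 2·area/(z·x) ≈ 0.89016.
Taking the acute solution, ∠Y ≈ 62.89°.
Law of cosines then gives y ≈ 8.5199.
Perimeter = 9 + 8.5199 + 7 = 24.52.

perimeter ≈ 24.520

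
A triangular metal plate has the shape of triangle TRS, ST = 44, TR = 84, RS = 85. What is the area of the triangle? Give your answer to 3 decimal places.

1794.425

Semiperimeter s = (85 + 44 + 84)/2 = 106.5.
Heron's formula: area = √(106.5·21.5·62.5·22.5) ≈ 1794.4.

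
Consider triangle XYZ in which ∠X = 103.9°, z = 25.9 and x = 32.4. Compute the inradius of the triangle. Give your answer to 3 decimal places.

Law of sines: sin Z = z·sin X/x ≈ 0.77597.
Since x ≥ z, only the acute value applies: ∠Z ≈ 50.89°.
Then ∠Y = 180° − ∠X − ∠Z ≈ 25.21°.
Law of sines gives y = x·sin Y/sin X ≈ 14.215.
Area = ½·x·z·sin Y ≈ 178.69.
Semiperimeter s = (32.4+14.215+25.9)/2 = 36.257.
Inradius = area/s = 178.69/36.257 ≈ 4.9284.

4.928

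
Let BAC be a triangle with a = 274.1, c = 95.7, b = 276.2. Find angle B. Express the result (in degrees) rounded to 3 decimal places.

81.226

By the law of cosines, cos B = (a² + c² − b²) / (2·a·c) ≈ 0.15254, so ∠B ≈ 81.23°.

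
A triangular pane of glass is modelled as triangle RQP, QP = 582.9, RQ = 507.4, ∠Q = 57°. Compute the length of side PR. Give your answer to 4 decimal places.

By the law of cosines, PR² = RQ² + QP² − 2·RQ·QP·cos Q = 2.7506e+05, so PR ≈ 524.46.

524.4602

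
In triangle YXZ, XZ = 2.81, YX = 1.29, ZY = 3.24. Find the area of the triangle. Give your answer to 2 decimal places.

Semiperimeter s = (2.81 + 3.24 + 1.29)/2 = 3.67.
Heron's formula: area = √(3.67·0.86·0.43·2.38) ≈ 1.7972.

area ≈ 1.80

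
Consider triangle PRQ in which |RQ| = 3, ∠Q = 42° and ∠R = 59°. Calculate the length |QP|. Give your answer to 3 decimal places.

The third angle is ∠P = 180° − ∠R − ∠Q = 79.00°.
Law of sines: |QP| = |RQ|·sin R/sin P ≈ 2.6196.

2.620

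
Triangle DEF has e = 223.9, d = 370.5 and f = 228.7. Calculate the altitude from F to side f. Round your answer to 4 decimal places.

Semiperimeter s = (370.5 + 223.9 + 228.7)/2 = 411.55.
Heron's formula: area = √(411.55·41.05·187.65·182.85) ≈ 24076.
The altitude from F has length 2·area/f ≈ 210.55.

h_F ≈ 210.5491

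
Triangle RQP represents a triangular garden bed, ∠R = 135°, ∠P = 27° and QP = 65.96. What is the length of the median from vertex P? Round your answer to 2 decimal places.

The third angle is ∠Q = 180° − ∠P − ∠R = 18.00°.
Law of sines: PR = QP·sin Q/sin R ≈ 28.826.
Law of sines: RQ = QP·sin P/sin R ≈ 42.349.
Median from P: ½√(2·QP² + 2·PR² − RQ²) ≈ 46.287.

46.29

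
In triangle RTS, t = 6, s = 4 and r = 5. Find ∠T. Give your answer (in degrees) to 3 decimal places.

By the law of cosines, cos T = (s² + r² − t²) / (2·s·r) ≈ 0.12500, so ∠T ≈ 82.82°.

∠T ≈ 82.819°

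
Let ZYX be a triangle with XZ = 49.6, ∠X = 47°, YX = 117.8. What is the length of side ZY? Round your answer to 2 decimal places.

By the law of cosines, ZY² = YX² + XZ² − 2·YX·XZ·cos X = 8367.3, so ZY ≈ 91.473.

91.47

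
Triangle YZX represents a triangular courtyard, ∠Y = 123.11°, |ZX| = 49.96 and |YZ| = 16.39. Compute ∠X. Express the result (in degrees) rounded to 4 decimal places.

Law of sines: sin X = |YZ|·sin Y/|ZX| ≈ 0.27479.
Since |ZX| ≥ |YZ|, only the acute value applies: ∠X ≈ 15.95°.
Then ∠Z = 180° − ∠Y − ∠X ≈ 40.94°.

15.9497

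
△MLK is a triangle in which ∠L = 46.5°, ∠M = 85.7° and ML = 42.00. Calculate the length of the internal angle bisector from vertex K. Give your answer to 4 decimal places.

The third angle is ∠K = 180° − ∠M − ∠L = 47.80°.
Law of sines: LK = ML·sin M/sin K ≈ 56.536.
Law of sines: KM = ML·sin L/sin K ≈ 41.125.
The bisector from K has length 2·LK·KM·cos(∠K/2)/(LK+KM) ≈ 43.532.

43.5318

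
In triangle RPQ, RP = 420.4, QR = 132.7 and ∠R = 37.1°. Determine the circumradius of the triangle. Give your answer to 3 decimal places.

269.049

By the law of cosines, PQ² = QR² + RP² − 2·QR·RP·cos R = 1.0536e+05, so PQ ≈ 324.59.
Area = ½·QR·RP·sin R ≈ 16826.
Circumradius = PQ/(2 sin R) ≈ 269.05.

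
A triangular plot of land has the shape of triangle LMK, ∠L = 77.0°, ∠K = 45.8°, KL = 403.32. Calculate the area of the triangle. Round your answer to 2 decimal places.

The third angle is ∠M = 180° − ∠K − ∠L = 57.20°.
Law of sines: MK = KL·sin L/sin M ≈ 467.52.
Law of sines: LM = KL·sin K/sin M ≈ 343.99.
Area = ½·KL·MK·sin K ≈ 67591.

area ≈ 67590.60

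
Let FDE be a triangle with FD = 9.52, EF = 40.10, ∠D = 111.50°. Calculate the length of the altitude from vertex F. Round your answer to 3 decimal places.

h_F ≈ 8.858

Law of sines: sin E = FD·sin D/EF ≈ 0.22089.
Since EF ≥ FD, only the acute value applies: ∠E ≈ 12.76°.
Then ∠F = 180° − ∠D − ∠E ≈ 55.74°.
Law of sines gives DE = EF·sin F/sin D ≈ 35.62.
Area = ½·EF·FD·sin F ≈ 157.76.
The altitude from F has length 2·area/DE ≈ 8.8576.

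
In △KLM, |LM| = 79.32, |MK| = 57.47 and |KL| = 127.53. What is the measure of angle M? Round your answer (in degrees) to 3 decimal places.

By the law of cosines, cos M = (|LM|² + |MK|² − |KL|²) / (2·|LM|·|MK|) ≈ -0.73154, so ∠M ≈ 137.02°.

∠M ≈ 137.015°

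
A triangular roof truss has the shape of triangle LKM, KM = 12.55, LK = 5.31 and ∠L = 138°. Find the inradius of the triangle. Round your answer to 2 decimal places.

Law of sines: sin M = LK·sin L/KM ≈ 0.28311.
Since KM ≥ LK, only the acute value applies: ∠M ≈ 16.45°.
Then ∠K = 180° − ∠L − ∠M ≈ 25.55°.
Law of sines gives ML = KM·sin K/sin L ≈ 8.0904.
Area = ½·KM·LK·sin K ≈ 14.373.
Semiperimeter s = (12.55+8.0904+5.31)/2 = 12.975.
Inradius = area/s = 14.373/12.975 ≈ 1.1077.

1.11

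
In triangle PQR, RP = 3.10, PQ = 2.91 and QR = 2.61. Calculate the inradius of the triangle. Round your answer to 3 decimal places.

Semiperimeter s = (2.61 + 3.1 + 2.91)/2 = 4.31.
Heron's formula: area = √(4.31·1.7·1.21·1.4) ≈ 3.5231.
Inradius = area/s = 3.5231/4.31 ≈ 0.81741.

r ≈ 0.817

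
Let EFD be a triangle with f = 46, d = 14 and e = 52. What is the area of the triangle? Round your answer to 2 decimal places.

Semiperimeter s = (52 + 46 + 14)/2 = 56.
Heron's formula: area = √(56·4·10·42) ≈ 306.72.

306.72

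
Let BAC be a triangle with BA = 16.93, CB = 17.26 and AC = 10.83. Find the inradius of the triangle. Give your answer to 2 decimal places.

r ≈ 3.90

Semiperimeter s = (10.83 + 17.26 + 16.93)/2 = 22.51.
Heron's formula: area = √(22.51·11.68·5.25·5.58) ≈ 87.762.
Inradius = area/s = 87.762/22.51 ≈ 3.8988.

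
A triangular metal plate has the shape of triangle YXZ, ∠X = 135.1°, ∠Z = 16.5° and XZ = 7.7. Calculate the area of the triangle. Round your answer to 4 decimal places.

The third angle is ∠Y = 180° − ∠X − ∠Z = 28.40°.
Law of sines: ZY = XZ·sin X/sin Y ≈ 11.428.
Law of sines: YX = XZ·sin Z/sin Y ≈ 4.598.
Area = ½·XZ·ZY·sin Z ≈ 12.496.

12.4955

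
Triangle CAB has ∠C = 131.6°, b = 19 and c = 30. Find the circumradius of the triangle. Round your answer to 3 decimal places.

Law of sines: sin B = b·sin C/c ≈ 0.47361.
Since c ≥ b, only the acute value applies: ∠B ≈ 28.27°.
Then ∠A = 180° − ∠C − ∠B ≈ 20.13°.
Law of sines gives a = c·sin A/sin C ≈ 13.808.
Circumradius = c/(2 sin C) ≈ 20.059.

R ≈ 20.059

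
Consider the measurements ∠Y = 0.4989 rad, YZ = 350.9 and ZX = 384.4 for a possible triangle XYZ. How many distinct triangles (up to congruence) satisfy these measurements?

YZ·sin Y = 350.9·sin(0.4989 rad) ≈ 167.9.
Since ZX ≥ YZ, exactly one triangle exists.

1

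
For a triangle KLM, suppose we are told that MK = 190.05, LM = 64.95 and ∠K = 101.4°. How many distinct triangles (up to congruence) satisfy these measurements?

0

MK·sin K = 190.05·sin(101.4°) ≈ 186.3.
Since ∠K is not acute, a triangle exists only if LM > MK; here LM ≤ MK, so there is no triangle.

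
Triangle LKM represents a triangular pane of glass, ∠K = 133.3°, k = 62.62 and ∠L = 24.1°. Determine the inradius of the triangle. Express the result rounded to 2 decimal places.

The third angle is ∠M = 180° − ∠L − ∠K = 22.60°.
Law of sines: l = k·sin L/sin K ≈ 35.134.
Law of sines: m = k·sin M/sin K ≈ 33.066.
Area = ½·k·l·sin M ≈ 422.74.
Semiperimeter s = (35.134+62.62+33.066)/2 = 65.41.
Inradius = area/s = 422.74/65.41 ≈ 6.463.

6.46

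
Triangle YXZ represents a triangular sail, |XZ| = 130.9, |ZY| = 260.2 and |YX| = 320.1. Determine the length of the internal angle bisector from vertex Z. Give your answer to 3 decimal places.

106.038

By the law of cosines, cos Z = (|XZ|² + |ZY|² − |YX|²) / (2·|XZ|·|ZY|) ≈ -0.25874, so ∠Z ≈ 105.00°.
The bisector from Z has length 2·|XZ|·|ZY|·cos(∠Z/2)/(|XZ|+|ZY|) ≈ 106.04.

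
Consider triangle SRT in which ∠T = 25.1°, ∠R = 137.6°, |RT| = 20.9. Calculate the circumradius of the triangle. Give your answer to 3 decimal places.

35.141

The third angle is ∠S = 180° − ∠R − ∠T = 17.30°.
Law of sines: |TS| = |RT|·sin R/sin S ≈ 47.391.
Law of sines: |SR| = |RT|·sin T/sin S ≈ 29.813.
Circumradius = |RT|/(2 sin S) ≈ 35.141.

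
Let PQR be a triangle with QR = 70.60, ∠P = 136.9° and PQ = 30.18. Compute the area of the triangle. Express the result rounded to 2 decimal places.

468.98

Law of sines: sin R = PQ·sin P/QR ≈ 0.29209.
Since QR ≥ PQ, only the acute value applies: ∠R ≈ 16.98°.
Then ∠Q = 180° − ∠P − ∠R ≈ 26.12°.
Law of sines gives RP = QR·sin Q/sin P ≈ 45.485.
Area = ½·QR·PQ·sin Q ≈ 468.98.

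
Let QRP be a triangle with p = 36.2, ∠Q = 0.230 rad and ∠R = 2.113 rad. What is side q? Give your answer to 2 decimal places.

The third angle is ∠P = π − ∠Q − ∠R = 0.799 rad.
Law of sines: q = p·sin Q/sin P ≈ 11.52.

11.52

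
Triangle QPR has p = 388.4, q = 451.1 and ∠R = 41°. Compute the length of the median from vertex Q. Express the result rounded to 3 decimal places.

263.622

By the law of cosines, r² = q² + p² − 2·q·p·cos R = 89885, so r ≈ 299.81.
Median from Q: ½√(2·p² + 2·r² − q²) ≈ 263.62.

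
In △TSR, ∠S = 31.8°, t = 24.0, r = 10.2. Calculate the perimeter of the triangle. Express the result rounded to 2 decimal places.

By the law of cosines, s² = r² + t² − 2·r·t·cos S = 263.93, so s ≈ 16.246.
Semiperimeter p = (24+16.246+10.2)/2 = 25.223.
Perimeter = 24 + 16.246 + 10.2 = 50.446.

perimeter ≈ 50.45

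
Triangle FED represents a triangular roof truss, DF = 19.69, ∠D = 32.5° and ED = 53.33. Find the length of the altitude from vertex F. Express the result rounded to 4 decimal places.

By the law of cosines, FE² = ED² + DF² − 2·ED·DF·cos D = 1460.5, so FE ≈ 38.217.
Area = ½·ED·DF·sin D ≈ 282.1.
The altitude from F has length 2·area/ED ≈ 10.579.

10.5794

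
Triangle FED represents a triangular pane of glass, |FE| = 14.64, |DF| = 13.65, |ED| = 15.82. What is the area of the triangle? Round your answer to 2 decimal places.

Semiperimeter s = (15.82 + 13.65 + 14.64)/2 = 22.055.
Heron's formula: area = √(22.055·6.235·8.405·7.415) ≈ 92.576.

area ≈ 92.58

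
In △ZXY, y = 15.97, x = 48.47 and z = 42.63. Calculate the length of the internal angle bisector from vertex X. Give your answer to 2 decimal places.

By the law of cosines, cos X = (y² + z² − x²) / (2·y·z) ≈ -0.20342, so ∠X ≈ 101.74°.
The bisector from X has length 2·y·z·cos(∠X/2)/(y+z) ≈ 14.664.

t_X ≈ 14.66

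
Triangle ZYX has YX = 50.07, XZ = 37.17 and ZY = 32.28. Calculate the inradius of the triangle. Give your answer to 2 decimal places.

r ≈ 10.03

Semiperimeter s = (50.07 + 37.17 + 32.28)/2 = 59.76.
Heron's formula: area = √(59.76·9.69·22.59·27.48) ≈ 599.56.
Inradius = area/s = 599.56/59.76 ≈ 10.033.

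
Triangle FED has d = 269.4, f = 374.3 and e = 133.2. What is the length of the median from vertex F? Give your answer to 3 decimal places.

Median from F: ½√(2·e² + 2·d² − f²) ≈ 100.67.

100.669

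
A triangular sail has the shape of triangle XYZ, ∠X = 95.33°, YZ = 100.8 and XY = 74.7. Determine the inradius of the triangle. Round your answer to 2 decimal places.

Law of sines: sin Z = XY·sin X/YZ ≈ 0.73787.
Since YZ ≥ XY, only the acute value applies: ∠Z ≈ 47.55°.
Then ∠Y = 180° − ∠X − ∠Z ≈ 37.12°.
Law of sines gives ZX = YZ·sin Y/sin X ≈ 61.096.
Area = ½·YZ·XY·sin Y ≈ 2272.1.
Semiperimeter s = (100.8+61.096+74.7)/2 = 118.3.
Inradius = area/s = 2272.1/118.3 ≈ 19.206.

r ≈ 19.21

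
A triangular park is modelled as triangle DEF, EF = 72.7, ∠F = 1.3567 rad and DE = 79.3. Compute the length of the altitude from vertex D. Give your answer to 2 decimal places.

49.53

Law of sines: sin D = EF·sin F/DE ≈ 0.89584.
Since DE ≥ EF, only the acute value applies: ∠D ≈ 1.1103 rad.
Then ∠E = π − ∠F − ∠D ≈ 0.6746 rad.
Law of sines gives FD = DE·sin E/sin F ≈ 50.685.
Area = ½·DE·EF·sin E ≈ 1800.3.
The altitude from D has length 2·area/EF ≈ 49.528.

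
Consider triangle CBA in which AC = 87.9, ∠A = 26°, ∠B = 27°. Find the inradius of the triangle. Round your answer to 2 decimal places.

r ≈ 18.20

The third angle is ∠C = 180° − ∠B − ∠A = 127.00°.
Law of sines: BA = AC·sin C/sin B ≈ 154.63.
Law of sines: CB = AC·sin A/sin B ≈ 84.876.
Area = ½·AC·BA·sin A ≈ 2979.1.
Semiperimeter s = (154.63+87.9+84.876)/2 = 163.7.
Inradius = area/s = 2979.1/163.7 ≈ 18.199.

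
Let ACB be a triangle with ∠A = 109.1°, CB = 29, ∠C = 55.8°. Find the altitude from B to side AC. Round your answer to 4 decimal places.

23.9853

The third angle is ∠B = 180° − ∠A − ∠C = 15.10°.
Law of sines: BA = CB·sin C/sin A ≈ 25.383.
Law of sines: AC = CB·sin B/sin A ≈ 7.9948.
Area = ½·CB·BA·sin B ≈ 95.878.
The altitude from B has length 2·area/AC ≈ 23.985.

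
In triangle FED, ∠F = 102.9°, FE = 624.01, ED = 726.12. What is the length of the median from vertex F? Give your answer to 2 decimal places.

Law of sines: sin D = FE·sin F/ED ≈ 0.83769.
Since ED ≥ FE, only the acute value applies: ∠D ≈ 56.90°.
Then ∠E = 180° − ∠F − ∠D ≈ 20.20°.
Law of sines gives DF = ED·sin E/sin F ≈ 257.26.
Median from F: ½√(2·DF² + 2·FE² − ED²) ≈ 309.8.

m_F ≈ 309.80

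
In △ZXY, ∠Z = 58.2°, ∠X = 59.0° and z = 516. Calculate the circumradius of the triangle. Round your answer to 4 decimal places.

The third angle is ∠Y = 180° − ∠Z − ∠X = 62.80°.
Law of sines: x = z·sin X/sin Z ≈ 520.42.
Law of sines: y = z·sin Y/sin Z ≈ 540.
Circumradius = z/(2 sin Z) ≈ 303.57.

303.5677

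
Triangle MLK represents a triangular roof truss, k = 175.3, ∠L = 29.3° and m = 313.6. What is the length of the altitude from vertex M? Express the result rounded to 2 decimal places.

By the law of cosines, l² = k² + m² − 2·k·m·cos L = 33193, so l ≈ 182.19.
Area = ½·k·m·sin L ≈ 13452.
The altitude from M has length 2·area/m ≈ 85.789.

h_M ≈ 85.79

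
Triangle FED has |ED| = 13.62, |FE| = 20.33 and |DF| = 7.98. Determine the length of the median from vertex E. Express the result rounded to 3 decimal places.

Median from E: ½√(2·|FE|² + 2·|ED|² − |DF|²) ≈ 16.837.

16.837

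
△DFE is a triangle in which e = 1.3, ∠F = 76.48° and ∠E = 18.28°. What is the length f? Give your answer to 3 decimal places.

The third angle is ∠D = 180° − ∠F − ∠E = 85.24°.
Law of sines: f = e·sin F/sin E ≈ 4.0297.

4.030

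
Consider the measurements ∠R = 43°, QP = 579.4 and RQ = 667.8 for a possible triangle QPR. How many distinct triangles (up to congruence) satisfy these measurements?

2

RQ·sin R = 667.8·sin(43°) ≈ 455.4.
Since RQ sin R < QP < RQ (455.4 < 579.4 < 667.8), two triangles exist.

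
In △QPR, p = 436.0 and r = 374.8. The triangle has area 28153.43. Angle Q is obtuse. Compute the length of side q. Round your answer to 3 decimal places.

From area = ½·p·r·sin Q, we get sin Q = 2·area/(p·r) ≈ 0.34457.
Taking the obtuse solution, ∠Q ≈ 159.84°.
Law of cosines then gives q ≈ 798.36.

798.362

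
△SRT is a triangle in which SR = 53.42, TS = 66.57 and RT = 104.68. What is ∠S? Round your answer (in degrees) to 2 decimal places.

By the law of cosines, cos S = (TS² + SR² − RT²) / (2·TS·SR) ≈ -0.51638, so ∠S ≈ 121.09°.

121.09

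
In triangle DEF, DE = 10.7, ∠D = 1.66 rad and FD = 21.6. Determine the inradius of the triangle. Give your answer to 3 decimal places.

By the law of cosines, EF² = FD² + DE² − 2·FD·DE·cos D = 622.23, so EF ≈ 24.945.
Area = ½·FD·DE·sin D ≈ 115.1.
Semiperimeter s = (24.945+21.6+10.7)/2 = 28.622.
Inradius = area/s = 115.1/28.622 ≈ 4.0214.

r ≈ 4.021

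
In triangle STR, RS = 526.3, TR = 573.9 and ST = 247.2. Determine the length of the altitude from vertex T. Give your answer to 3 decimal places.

h_T ≈ 247.061

Semiperimeter s = (573.9 + 526.3 + 247.2)/2 = 673.7.
Heron's formula: area = √(673.7·99.8·147.4·426.5) ≈ 65014.
The altitude from T has length 2·area/RS ≈ 247.06.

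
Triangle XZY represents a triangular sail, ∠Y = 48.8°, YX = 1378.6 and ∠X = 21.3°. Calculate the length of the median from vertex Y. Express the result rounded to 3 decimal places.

The third angle is ∠Z = 180° − ∠Y − ∠X = 109.90°.
Law of sines: ZY = YX·sin X/sin Z ≈ 532.58.
Law of sines: XZ = YX·sin Y/sin Z ≈ 1103.2.
Median from Y: ½√(2·ZY² + 2·YX² − XZ²) ≈ 887.61.

887.612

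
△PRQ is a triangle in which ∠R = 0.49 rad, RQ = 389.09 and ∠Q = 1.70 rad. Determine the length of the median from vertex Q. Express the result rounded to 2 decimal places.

The third angle is ∠P = π − ∠R − ∠Q = 0.952 rad.
Law of sines: QP = RQ·sin R/sin P ≈ 224.86.
Law of sines: PR = RQ·sin Q/sin P ≈ 473.81.
Median from Q: ½√(2·RQ² + 2·QP² − PR²) ≈ 211.78.

m_Q ≈ 211.78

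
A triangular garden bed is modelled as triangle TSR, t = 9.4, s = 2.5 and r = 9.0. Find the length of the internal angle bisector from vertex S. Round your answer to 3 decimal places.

t_S ≈ 9.113

By the law of cosines, cos S = (r² + t² − s²) / (2·r·t) ≈ 0.96401, so ∠S ≈ 15.42°.
The bisector from S has length 2·r·t·cos(∠S/2)/(r+t) ≈ 9.1125.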